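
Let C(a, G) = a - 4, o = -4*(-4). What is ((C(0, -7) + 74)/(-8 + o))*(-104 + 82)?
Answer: -385/2 ≈ -192.50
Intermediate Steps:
o = 16
C(a, G) = -4 + a
((C(0, -7) + 74)/(-8 + o))*(-104 + 82) = (((-4 + 0) + 74)/(-8 + 16))*(-104 + 82) = ((-4 + 74)/8)*(-22) = (70*(⅛))*(-22) = (35/4)*(-22) = -385/2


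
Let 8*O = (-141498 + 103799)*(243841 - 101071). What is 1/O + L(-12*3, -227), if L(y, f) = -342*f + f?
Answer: 208313315102801/2691143115 ≈ 77407.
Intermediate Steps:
O = -2691143115/4 (O = ((-141498 + 103799)*(243841 - 101071))/8 = (-37699*142770)/8 = (⅛)*(-5382286230) = -2691143115/4 ≈ -6.7279e+8)
L(y, f) = -341*f
1/O + L(-12*3, -227) = 1/(-2691143115/4) - 341*(-227) = -4/2691143115 + 77407 = 208313315102801/2691143115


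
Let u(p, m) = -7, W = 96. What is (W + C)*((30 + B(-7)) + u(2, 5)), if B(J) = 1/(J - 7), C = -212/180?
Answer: 456569/210 ≈ 2174.1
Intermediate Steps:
C = -53/45 (C = -212*1/180 = -53/45 ≈ -1.1778)
B(J) = 1/(-7 + J)
(W + C)*((30 + B(-7)) + u(2, 5)) = (96 - 53/45)*((30 + 1/(-7 - 7)) - 7) = 4267*((30 + 1/(-14)) - 7)/45 = 4267*((30 - 1/14) - 7)/45 = 4267*(419/14 - 7)/45 = (4267/45)*(321/14) = 456569/210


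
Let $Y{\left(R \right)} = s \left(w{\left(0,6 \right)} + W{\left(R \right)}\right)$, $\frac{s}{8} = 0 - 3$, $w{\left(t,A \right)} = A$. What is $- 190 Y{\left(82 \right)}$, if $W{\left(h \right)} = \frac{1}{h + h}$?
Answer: $\frac{1122900}{41} \approx 27388.0$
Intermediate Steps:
$s = -24$ ($s = 8 \left(0 - 3\right) = 8 \left(-3\right) = -24$)
$W{\left(h \right)} = \frac{1}{2 h}$
$Y{\left(R \right)} = -144 - \frac{12}{R}$ ($Y{\left(R \right)} = - 24 \left(6 + \frac{1}{2 R}\right) = -144 - \frac{12}{R}$)
$- 190 Y{\left(82 \right)} = - 190 \left(-144 - \frac{12}{82}\right) = - 190 \left(-144 - \frac{6}{41}\right) = \left(-190\right) \left(- \frac{5910}{41}\right) = \frac{1122900}{41}$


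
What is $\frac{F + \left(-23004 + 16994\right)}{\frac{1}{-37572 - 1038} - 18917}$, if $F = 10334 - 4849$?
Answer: $\frac{20270250}{730385371} \approx 0.027753$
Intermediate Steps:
$F = 5485$ ($F = 10334 - 4849 = 5485$)
$\frac{F + \left(-23004 + 16994\right)}{\frac{1}{-37572 - 1038} - 18917} = \frac{5485 + \left(-23004 + 16994\right)}{\frac{1}{-37572 - 1038} - 18917} = \frac{5485 - 6010}{\frac{1}{-38610} - 18917} = - \frac{525}{- \frac{1}{38610} - 18917} = - \frac{525}{- \frac{730385371}{38610}} = \left(-525\right) \left(- \frac{38610}{730385371}\right) = \frac{20270250}{730385371}$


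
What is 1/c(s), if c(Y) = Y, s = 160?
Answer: 1/160 ≈ 0.0062500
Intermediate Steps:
1/c(s) = 1/160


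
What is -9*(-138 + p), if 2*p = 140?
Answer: 612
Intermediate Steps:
p = 70 (p = (½)*140 = 70)
-9*(-138 + p) = -9*(-138 + 70) = -9*(-68) = 612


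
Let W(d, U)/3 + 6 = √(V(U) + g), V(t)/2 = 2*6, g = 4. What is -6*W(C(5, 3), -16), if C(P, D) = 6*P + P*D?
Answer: 108 - 36*√7 ≈ 12.753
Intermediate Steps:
V(t) = 24 (V(t) = 2*(2*6) = 2*12 = 24)
C(P, D) = 6*P + D*P
W(d, U) = -18 + 6*√7 (W(d, U) = -18 + 3*√(24 + 4) = -18 + 3*√28 = -18 + 3*(2*√7) = -18 + 6*√7)
-6*W(C(5, 3), -16) = -6*(-18 + 6*√7) = 108 - 36*√7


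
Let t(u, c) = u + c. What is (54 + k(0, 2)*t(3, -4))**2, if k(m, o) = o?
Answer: 2704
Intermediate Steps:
t(u, c) = c + u
(54 + k(0, 2)*t(3, -4))**2 = (54 + 2*(-4 + 3))**2 = (54 + 2*(-1))**2 = (54 - 2)**2 = 52**2 = 2704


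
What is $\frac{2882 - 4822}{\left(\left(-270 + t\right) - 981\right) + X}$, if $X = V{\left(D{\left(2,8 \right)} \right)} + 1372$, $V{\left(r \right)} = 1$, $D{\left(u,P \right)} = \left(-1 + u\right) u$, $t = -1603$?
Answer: $\frac{1940}{1481} \approx 1.3099$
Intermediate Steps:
$D{\left(u,P \right)} = u \left(-1 + u\right)$
$X = 1373$ ($X = 1 + 1372 = 1373$)
$\frac{2882 - 4822}{\left(\left(-270 + t\right) - 981\right) + X} = \frac{2882 - 4822}{\left(\left(-270 - 1603\right) - 981\right) + 1373} = - \frac{1940}{\left(-1873 - 981\right) + 1373} = - \frac{1940}{-2854 + 1373} = - \frac{1940}{-1481} = \left(-1940\right) \left(- \frac{1}{1481}\right) = \frac{1940}{1481}$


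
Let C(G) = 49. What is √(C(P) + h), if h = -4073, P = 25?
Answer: 2*I*√1006 ≈ 63.435*I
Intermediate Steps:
√(C(P) + h) = √(49 - 4073) = √(-4024) = 2*I*√1006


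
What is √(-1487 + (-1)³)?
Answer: 4*I*√93 ≈ 38.575*I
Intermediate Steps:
√(-1487 + (-1)³) = √(-1487 - 1) = √(-1488) = 4*I*√93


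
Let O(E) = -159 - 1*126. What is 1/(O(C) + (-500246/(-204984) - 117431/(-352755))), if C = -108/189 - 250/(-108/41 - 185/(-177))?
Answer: -103004460/29070607633 ≈ -0.0035433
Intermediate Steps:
C = 12653626/80717 (C = -108*1/189 - 250/(-108*1/41 - 185*(-1/177)) = -4/7 - 250/(-108/41 + 185/177) = -4/7 - 250/(-11531/7257) = -4/7 - 250*(-7257/11531) = -4/7 + 1814250/11531 = 12653626/80717 ≈ 156.77)
O(E) = -285 (O(E) = -159 - 126 = -285)
1/(O(C) + (-500246/(-204984) - 117431/(-352755))) = 1/(-285 + (-500246/(-204984) - 117431/(-352755))) = 1/(-285 + (-500246*(-1/204984) - 117431*(-1/352755))) = 1/(-285 + (250123/102492 + 117431/352755)) = 1/(-285 + 285663467/103004460) = 1/(-29070607633/103004460) = -103004460/29070607633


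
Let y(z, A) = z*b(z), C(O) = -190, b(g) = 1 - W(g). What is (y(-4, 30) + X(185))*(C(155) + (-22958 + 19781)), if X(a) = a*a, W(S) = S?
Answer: -115168235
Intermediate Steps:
X(a) = a²
b(g) = 1 - g
y(z, A) = z*(1 - z)
(y(-4, 30) + X(185))*(C(155) + (-22958 + 19781)) = (-4*(1 - 1*(-4)) + 185²)*(-190 + (-22958 + 19781)) = (-4*(1 + 4) + 34225)*(-190 - 3177) = (-4*5 + 34225)*(-3367) = (-20 + 34225)*(-3367) = 34205*(-3367) = -115168235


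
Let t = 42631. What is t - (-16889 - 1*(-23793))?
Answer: 35727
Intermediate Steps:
t - (-16889 - 1*(-23793)) = 42631 - (-16889 - 1*(-23793)) = 42631 - (-16889 + 23793) = 42631 - 1*6904 = 42631 - 6904 = 35727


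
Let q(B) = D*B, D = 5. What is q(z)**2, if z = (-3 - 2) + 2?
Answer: 225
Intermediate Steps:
z = -3 (z = -5 + 2 = -3)
q(B) = 5*B
q(z)**2 = (5*(-3))**2 = (-15)**2 = 225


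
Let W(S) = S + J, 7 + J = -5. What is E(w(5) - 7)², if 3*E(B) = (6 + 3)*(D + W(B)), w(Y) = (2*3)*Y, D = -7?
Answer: 144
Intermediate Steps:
J = -12 (J = -7 - 5 = -12)
w(Y) = 6*Y
W(S) = -12 + S (W(S) = S - 12 = -12 + S)
E(B) = -57 + 3*B (E(B) = ((6 + 3)*(-7 + (-12 + B)))/3 = (9*(-19 + B))/3 = (-171 + 9*B)/3 = -57 + 3*B)
E(w(5) - 7)² = (-57 + 3*(6*5 - 7))² = (-57 + 3*(30 - 7))² = (-57 + 3*23)² = (-57 + 69)² = 12² = 144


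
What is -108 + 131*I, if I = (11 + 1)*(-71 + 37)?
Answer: -53556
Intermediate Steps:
I = -408 (I = 12*(-34) = -408)
-108 + 131*I = -108 + 131*(-408) = -108 - 53448 = -53556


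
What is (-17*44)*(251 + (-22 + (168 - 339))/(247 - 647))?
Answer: -18810891/100 ≈ -1.8811e+5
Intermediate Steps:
(-17*44)*(251 + (-22 + (168 - 339))/(247 - 647)) = -748*(251 + (-22 - 171)/(-400)) = -748*(251 - 193*(-1/400)) = -748*(251 + 193/400) = -748*100593/400 = -18810891/100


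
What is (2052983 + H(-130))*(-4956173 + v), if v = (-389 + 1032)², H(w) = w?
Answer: -9325544591572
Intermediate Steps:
v = 413449 (v = 643² = 413449)
(2052983 + H(-130))*(-4956173 + v) = (2052983 - 130)*(-4956173 + 413449) = 2052853*(-4542724) = -9325544591572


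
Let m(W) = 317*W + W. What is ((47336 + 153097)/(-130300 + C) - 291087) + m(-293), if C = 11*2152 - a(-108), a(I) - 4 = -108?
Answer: -13644406399/35508 ≈ -3.8426e+5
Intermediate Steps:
a(I) = -104 (a(I) = 4 - 108 = -104)
m(W) = 318*W
C = 23776 (C = 11*2152 - 1*(-104) = 23672 + 104 = 23776)
((47336 + 153097)/(-130300 + C) - 291087) + m(-293) = ((47336 + 153097)/(-130300 + 23776) - 291087) + 318*(-293) = (200433/(-106524) - 291087) - 93174 = (200433*(-1/106524) - 291087) - 93174 = (-66811/35508 - 291087) - 93174 = -10335984007/35508 - 93174 = -13644406399/35508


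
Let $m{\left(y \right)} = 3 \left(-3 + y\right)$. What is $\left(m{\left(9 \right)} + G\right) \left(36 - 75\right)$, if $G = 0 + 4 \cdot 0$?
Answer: $-702$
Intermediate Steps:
$m{\left(y \right)} = -9 + 3 y$
$G = 0$ ($G = 0 + 0 = 0$)
$\left(m{\left(9 \right)} + G\right) \left(36 - 75\right) = \left(\left(-9 + 3 \cdot 9\right) + 0\right) \left(36 - 75\right) = \left(\left(-9 + 27\right) + 0\right) \left(36 - 75\right) = \left(18 + 0\right) \left(-39\right) = 18 \left(-39\right) = -702$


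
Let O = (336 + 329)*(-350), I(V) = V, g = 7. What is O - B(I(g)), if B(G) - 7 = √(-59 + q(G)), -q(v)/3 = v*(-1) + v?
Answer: -232757 - I*√59 ≈ -2.3276e+5 - 7.6811*I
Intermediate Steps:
q(v) = 0 (q(v) = -3*(v*(-1) + v) = -3*(-v + v) = -3*0 = 0)
B(G) = 7 + I*√59 (B(G) = 7 + √(-59 + 0) = 7 + √(-59) = 7 + I*√59)
O = -232750 (O = 665*(-350) = -232750)
O - B(I(g)) = -232750 - (7 + I*√59) = -232750 + (-7 - I*√59) = -232757 - I*√59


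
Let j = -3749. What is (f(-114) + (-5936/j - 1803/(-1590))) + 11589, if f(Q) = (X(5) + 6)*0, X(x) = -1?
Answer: 23032394559/1986970 ≈ 11592.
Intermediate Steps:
f(Q) = 0 (f(Q) = (-1 + 6)*0 = 5*0 = 0)
(f(-114) + (-5936/j - 1803/(-1590))) + 11589 = (0 + (-5936/(-3749) - 1803/(-1590))) + 11589 = (0 + (-5936*(-1/3749) - 1803*(-1/1590))) + 11589 = (0 + (5936/3749 + 601/530)) + 11589 = (0 + 5399229/1986970) + 11589 = 5399229/1986970 + 11589 = 23032394559/1986970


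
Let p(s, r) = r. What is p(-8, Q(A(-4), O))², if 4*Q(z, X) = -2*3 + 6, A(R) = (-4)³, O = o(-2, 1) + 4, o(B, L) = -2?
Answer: 0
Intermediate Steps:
O = 2 (O = -2 + 4 = 2)
A(R) = -64
Q(z, X) = 0 (Q(z, X) = (-2*3 + 6)/4 = (-6 + 6)/4 = (¼)*0 = 0)
p(-8, Q(A(-4), O))² = 0² = 0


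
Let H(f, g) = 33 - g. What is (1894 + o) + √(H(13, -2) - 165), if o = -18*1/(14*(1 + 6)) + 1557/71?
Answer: 6664880/3479 + I*√130 ≈ 1915.7 + 11.402*I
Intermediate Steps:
o = 75654/3479 (o = -18/(14*7) + 1557*(1/71) = -18/98 + 1557/71 = -18*1/98 + 1557/71 = -9/49 + 1557/71 = 75654/3479 ≈ 21.746)
(1894 + o) + √(H(13, -2) - 165) = (1894 + 75654/3479) + √((33 - 1*(-2)) - 165) = 6664880/3479 + √((33 + 2) - 165) = 6664880/3479 + √(35 - 165) = 6664880/3479 + √(-130) = 6664880/3479 + I*√130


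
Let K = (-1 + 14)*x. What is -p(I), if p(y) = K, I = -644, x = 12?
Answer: -156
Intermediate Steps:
K = 156 (K = (-1 + 14)*12 = 13*12 = 156)
p(y) = 156
-p(I) = -1*156 = -156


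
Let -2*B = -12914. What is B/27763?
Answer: 6457/27763 ≈ 0.23258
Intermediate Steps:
B = 6457 (B = -1/2*(-12914) = 6457)
B/27763 = 6457/27763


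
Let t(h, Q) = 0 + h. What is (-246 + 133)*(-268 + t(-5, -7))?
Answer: 30849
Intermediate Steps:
t(h, Q) = h
(-246 + 133)*(-268 + t(-5, -7)) = (-246 + 133)*(-268 - 5) = -113*(-273) = 30849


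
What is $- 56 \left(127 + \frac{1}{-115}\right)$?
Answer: $- \frac{817824}{115} \approx -7111.5$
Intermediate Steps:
$- 56 \left(127 + \frac{1}{-115}\right) = - 56 \left(127 - \frac{1}{115}\right) = \left(-56\right) \frac{14604}{115} = - \frac{817824}{115}$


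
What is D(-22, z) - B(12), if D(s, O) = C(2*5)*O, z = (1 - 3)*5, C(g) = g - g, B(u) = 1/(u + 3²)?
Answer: -1/21 ≈ -0.047619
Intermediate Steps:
B(u) = 1/(9 + u) (B(u) = 1/(u + 9) = 1/(9 + u))
C(g) = 0
z = -10 (z = -2*5 = -10)
D(s, O) = 0 (D(s, O) = 0*O = 0)
D(-22, z) - B(12) = 0 - 1/(9 + 12) = 0 - 1/21 = -1/21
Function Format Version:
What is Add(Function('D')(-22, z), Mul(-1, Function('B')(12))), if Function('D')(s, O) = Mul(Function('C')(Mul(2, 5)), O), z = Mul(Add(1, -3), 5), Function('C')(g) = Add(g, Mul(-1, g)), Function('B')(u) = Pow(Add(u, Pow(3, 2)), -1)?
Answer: Rational(-1, 21) ≈ -0.047619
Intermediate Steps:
Function('B')(u) = Pow(Add(9, u), -1) (Function('B')(u) = Pow(Add(u, 9), -1) = Pow(Add(9, u), -1))
Function('C')(g) = 0
z = -10 (z = Mul(-2, 5) = -10)
Function('D')(s, O) = 0 (Function('D')(s, O) = Mul(0, O) = 0)
Add(Function('D')(-22, z), Mul(-1, Function('B')(12))) = Add(0, Mul(-1, Pow(Add(9, 12), -1))) = Add(0, Mul(-1, Pow(21, -1))) = Add(0, Mul(-1, Rational(1, 21))) = Add(0, Rational(-1, 21)) = Rational(-1, 21)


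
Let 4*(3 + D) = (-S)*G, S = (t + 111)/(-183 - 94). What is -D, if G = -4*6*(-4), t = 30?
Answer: -2553/277 ≈ -9.2166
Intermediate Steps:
S = -141/277 (S = (30 + 111)/(-183 - 94) = 141/(-277) = 141*(-1/277) = -141/277 ≈ -0.50903)
G = 96 (G = -24*(-4) = 96)
D = 2553/277 (D = -3 + (-1*(-141/277)*96)/4 = -3 + ((141/277)*96)/4 = -3 + (¼)*(13536/277) = -3 + 3384/277 = 2553/277 ≈ 9.2166)
-D = -1*2553/277 = -2553/277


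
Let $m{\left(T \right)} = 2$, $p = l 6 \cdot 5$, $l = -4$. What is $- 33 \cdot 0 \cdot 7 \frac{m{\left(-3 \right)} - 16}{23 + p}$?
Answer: $0$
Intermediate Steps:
$p = -120$ ($p = \left(-4\right) 6 \cdot 5 = \left(-24\right) 5 = -120$)
$- 33 \cdot 0 \cdot 7 \frac{m{\left(-3 \right)} - 16}{23 + p} = - 33 \cdot 0 \cdot 7 \frac{2 - 16}{23 - 120} = \left(-33\right) 0 \left(- \frac{14}{-97}\right) = 0 \left(\left(-14\right) \left(- \frac{1}{97}\right)\right) = 0 \cdot \frac{14}{97} = 0$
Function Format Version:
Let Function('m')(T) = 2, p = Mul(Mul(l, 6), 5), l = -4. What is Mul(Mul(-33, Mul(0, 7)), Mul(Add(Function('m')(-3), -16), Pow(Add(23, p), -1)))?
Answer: 0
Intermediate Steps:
p = -120 (p = Mul(Mul(-4, 6), 5) = Mul(-24, 5) = -120)
Mul(Mul(-33, Mul(0, 7)), Mul(Add(Function('m')(-3), -16), Pow(Add(23, p), -1))) = Mul(Mul(-33, Mul(0, 7)), Mul(Add(2, -16), Pow(Add(23, -120), -1))) = Mul(Mul(-33, 0), Mul(-14, Pow(-97, -1))) = Mul(0, Mul(-14, Rational(-1, 97))) = Mul(0, Rational(14, 97)) = 0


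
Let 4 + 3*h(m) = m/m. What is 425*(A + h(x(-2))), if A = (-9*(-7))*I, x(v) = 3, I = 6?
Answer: 160225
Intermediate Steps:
A = 378 (A = -9*(-7)*6 = 63*6 = 378)
h(m) = -1 (h(m) = -4/3 + (m/m)/3 = -4/3 + (1/3)*1 = -4/3 + 1/3 = -1)
425*(A + h(x(-2))) = 425*(378 - 1) = 425*377 = 160225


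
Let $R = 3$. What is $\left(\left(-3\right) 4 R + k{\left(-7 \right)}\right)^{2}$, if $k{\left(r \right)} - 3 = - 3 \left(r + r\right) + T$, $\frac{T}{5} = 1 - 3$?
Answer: $1$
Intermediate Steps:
$T = -10$ ($T = 5 \left(1 - 3\right) = 5 \left(-2\right) = -10$)
$k{\left(r \right)} = -7 - 6 r$ ($k{\left(r \right)} = 3 - \left(10 + 3 \left(r + r\right)\right) = 3 - \left(10 + 3 \cdot 2 r\right) = 3 - \left(10 + 6 r\right) = -7 - 6 r$)
$\left(\left(-3\right) 4 R + k{\left(-7 \right)}\right)^{2} = \left(\left(-3\right) 4 \cdot 3 - -35\right)^{2} = \left(\left(-12\right) 3 + \left(-7 + 42\right)\right)^{2} = \left(-36 + 35\right)^{2} = \left(-1\right)^{2} = 1$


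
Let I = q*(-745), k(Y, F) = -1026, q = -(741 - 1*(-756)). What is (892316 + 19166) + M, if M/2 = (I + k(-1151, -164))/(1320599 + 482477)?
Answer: 821736773555/901538 ≈ 9.1148e+5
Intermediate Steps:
q = -1497 (q = -(741 + 756) = -1*1497 = -1497)
I = 1115265 (I = -1497*(-745) = 1115265)
M = 1114239/901538 (M = 2*((1115265 - 1026)/(1320599 + 482477)) = 2*(1114239/1803076) = 1114239/901538 ≈ 1.2359)
(892316 + 19166) + M = (892316 + 19166) + 1114239/901538 = 911482 + 1114239/901538 = 821736773555/901538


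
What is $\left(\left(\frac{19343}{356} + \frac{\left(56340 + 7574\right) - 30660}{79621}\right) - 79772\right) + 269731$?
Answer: $\frac{5385954239311}{28345076} \approx 1.9001 \cdot 10^{5}$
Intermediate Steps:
$\left(\left(\frac{19343}{356} + \frac{\left(56340 + 7574\right) - 30660}{79621}\right) - 79772\right) + 269731 = \left(\left(19343 \cdot \frac{1}{356} + \left(63914 - 30660\right) \frac{1}{79621}\right) - 79772\right) + 269731 = \left(\left(\frac{19343}{356} + 33254 \cdot \frac{1}{79621}\right) - 79772\right) + 269731 = \left(\left(\frac{19343}{356} + \frac{33254}{79621}\right) - 79772\right) + 269731 = \left(\frac{1551947427}{28345076} - 79772\right) + 269731 = - \frac{2259591455245}{28345076} + 269731 = \frac{5385954239311}{28345076}$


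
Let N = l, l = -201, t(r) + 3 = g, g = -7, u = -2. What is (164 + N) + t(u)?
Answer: -47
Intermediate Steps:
t(r) = -10 (t(r) = -3 - 7 = -10)
N = -201
(164 + N) + t(u) = (164 - 201) - 10 = -37 - 10 = -47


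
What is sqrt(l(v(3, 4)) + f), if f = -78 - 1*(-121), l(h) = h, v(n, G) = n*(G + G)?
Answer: sqrt(67) ≈ 8.1853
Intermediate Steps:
v(n, G) = 2*G*n (v(n, G) = n*(2*G) = 2*G*n)
f = 43 (f = -78 + 121 = 43)
sqrt(l(v(3, 4)) + f) = sqrt(2*4*3 + 43) = sqrt(24 + 43) = sqrt(67)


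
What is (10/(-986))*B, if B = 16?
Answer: -80/493 ≈ -0.16227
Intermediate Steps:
(10/(-986))*B = (10/(-986))*16 = (10*(-1/986))*16 = -5/493*16 = -80/493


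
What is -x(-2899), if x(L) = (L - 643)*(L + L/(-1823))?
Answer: -18708766076/1823 ≈ -1.0263e+7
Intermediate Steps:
x(L) = 1822*L*(-643 + L)/1823 (x(L) = (-643 + L)*(L + L*(-1/1823)) = (-643 + L)*(L - L/1823) = (-643 + L)*(1822*L/1823) = 1822*L*(-643 + L)/1823)
-x(-2899) = -1822*(-2899)*(-643 - 2899)/1823 = -1822*(-2899)*(-3542)/1823 = -1*18708766076/1823 = -18708766076/1823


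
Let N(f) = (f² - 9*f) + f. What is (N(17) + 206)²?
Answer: 128881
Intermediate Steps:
N(f) = f² - 8*f
(N(17) + 206)² = (17*(-8 + 17) + 206)² = (17*9 + 206)² = (153 + 206)² = 359² = 128881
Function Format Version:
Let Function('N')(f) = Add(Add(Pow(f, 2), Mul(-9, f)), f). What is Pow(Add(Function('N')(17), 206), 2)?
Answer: 128881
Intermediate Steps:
Function('N')(f) = Add(Pow(f, 2), Mul(-8, f))
Pow(Add(Function('N')(17), 206), 2) = Pow(Add(Mul(17, Add(-8, 17)), 206), 2) = Pow(Add(Mul(17, 9), 206), 2) = Pow(Add(153, 206), 2) = Pow(359, 2) = 128881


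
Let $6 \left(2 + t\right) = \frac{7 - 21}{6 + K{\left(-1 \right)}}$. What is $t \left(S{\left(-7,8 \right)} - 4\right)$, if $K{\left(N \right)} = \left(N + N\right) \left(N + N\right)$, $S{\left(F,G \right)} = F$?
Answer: $\frac{737}{30} \approx 24.567$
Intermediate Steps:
$K{\left(N \right)} = 4 N^{2}$ ($K{\left(N \right)} = 2 N 2 N = 4 N^{2}$)
$t = - \frac{67}{30}$ ($t = -2 + \frac{\left(7 - 21\right) \frac{1}{6 + 4 \left(-1\right)^{2}}}{6} = -2 + \frac{\left(-14\right) \frac{1}{6 + 4 \cdot 1}}{6} = -2 + \frac{\left(-14\right) \frac{1}{6 + 4}}{6} = -2 + \frac{\left(-14\right) \frac{1}{10}}{6} = -2 + \frac{1}{6} \left(- \frac{7}{5}\right) = -2 - \frac{7}{30} = - \frac{67}{30} \approx -2.2333$)
$t \left(S{\left(-7,8 \right)} - 4\right) = - \frac{67 \left(-7 - 4\right)}{30} = \left(- \frac{67}{30}\right) \left(-11\right) = \frac{737}{30}$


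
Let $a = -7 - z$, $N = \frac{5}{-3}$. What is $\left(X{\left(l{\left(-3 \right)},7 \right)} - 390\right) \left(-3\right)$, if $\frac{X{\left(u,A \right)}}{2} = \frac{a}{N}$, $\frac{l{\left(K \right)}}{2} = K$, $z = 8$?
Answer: $1116$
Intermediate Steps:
$l{\left(K \right)} = 2 K$
$N = - \frac{5}{3}$ ($N = 5 \left(- \frac{1}{3}\right) = - \frac{5}{3} \approx -1.6667$)
$a = -15$ ($a = -7 - 8 = -15$)
$X{\left(u,A \right)} = 18$ ($X{\left(u,A \right)} = 2 \left(- \frac{15}{- \frac{5}{3}}\right) = 2 \left(\left(-15\right) \left(- \frac{3}{5}\right)\right) = 2 \cdot 9 = 18$)
$\left(X{\left(l{\left(-3 \right)},7 \right)} - 390\right) \left(-3\right) = \left(18 - 390\right) \left(-3\right) = \left(-372\right) \left(-3\right) = 1116$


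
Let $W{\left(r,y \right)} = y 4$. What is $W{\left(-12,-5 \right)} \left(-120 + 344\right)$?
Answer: $-4480$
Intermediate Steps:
$W{\left(r,y \right)} = 4 y$
$W{\left(-12,-5 \right)} \left(-120 + 344\right) = 4 \left(-5\right) \left(-120 + 344\right) = \left(-20\right) 224 = -4480$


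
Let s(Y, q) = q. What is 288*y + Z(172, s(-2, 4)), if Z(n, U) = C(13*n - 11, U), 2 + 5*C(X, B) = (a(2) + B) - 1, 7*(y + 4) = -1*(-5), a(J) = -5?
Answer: -33148/35 ≈ -947.09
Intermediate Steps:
y = -23/7 (y = -4 + (-1*(-5))/7 = -4 + (⅐)*5 = -4 + 5/7 = -23/7 ≈ -3.2857)
C(X, B) = -8/5 + B/5 (C(X, B) = -⅖ + ((-5 + B) - 1)/5 = -⅖ + (-6 + B)/5 = -⅖ + (-6/5 + B/5) = -8/5 + B/5)
Z(n, U) = -8/5 + U/5
288*y + Z(172, s(-2, 4)) = 288*(-23/7) + (-8/5 + (⅕)*4) = -6624/7 + (-8/5 + ⅘) = -6624/7 - ⅘ = -33148/35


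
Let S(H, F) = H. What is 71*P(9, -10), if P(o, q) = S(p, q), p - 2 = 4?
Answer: 426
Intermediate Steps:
p = 6 (p = 2 + 4 = 6)
P(o, q) = 6
71*P(9, -10) = 71*6 = 426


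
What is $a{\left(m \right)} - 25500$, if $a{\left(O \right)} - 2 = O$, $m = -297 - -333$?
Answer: $-25462$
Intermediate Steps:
$m = 36$ ($m = -297 + 333 = 36$)
$a{\left(O \right)} = 2 + O$
$a{\left(m \right)} - 25500 = \left(2 + 36\right) - 25500 = 38 - 25500 = -25462$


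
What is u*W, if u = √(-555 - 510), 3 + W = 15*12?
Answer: 177*I*√1065 ≈ 5776.3*I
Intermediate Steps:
W = 177 (W = -3 + 15*12 = -3 + 180 = 177)
u = I*√1065 (u = √(-1065) = I*√1065 ≈ 32.634*I)
u*W = (I*√1065)*177 = 177*I*√1065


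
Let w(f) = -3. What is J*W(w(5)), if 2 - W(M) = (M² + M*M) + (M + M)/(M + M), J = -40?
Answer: 680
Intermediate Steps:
W(M) = 1 - 2*M² (W(M) = 2 - ((M² + M*M) + (M + M)/(M + M)) = 2 - ((M² + M²) + (2*M)/((2*M))) = 2 - (2*M² + (2*M)*(1/(2*M))) = 2 - (2*M² + 1) = 2 - (1 + 2*M²) = 2 + (-1 - 2*M²) = 1 - 2*M²)
J*W(w(5)) = -40*(1 - 2*(-3)²) = -40*(1 - 2*9) = -40*(1 - 18) = -40*(-17) = 680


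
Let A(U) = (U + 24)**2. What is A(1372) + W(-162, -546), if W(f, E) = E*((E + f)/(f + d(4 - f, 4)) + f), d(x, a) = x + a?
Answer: 2085589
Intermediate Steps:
d(x, a) = a + x
W(f, E) = E*(E/8 + 9*f/8) (W(f, E) = E*((E + f)/(f + (4 + (4 - f))) + f) = E*((E + f)/(f + (8 - f)) + f) = E*((E + f)/8 + f) = E*((E + f)*(1/8) + f) = E*((E/8 + f/8) + f) = E*(E/8 + 9*f/8))
A(U) = (24 + U)**2
A(1372) + W(-162, -546) = (24 + 1372)**2 + (1/8)*(-546)*(-546 + 9*(-162)) = 1396**2 + (1/8)*(-546)*(-546 - 1458) = 1948816 + (1/8)*(-546)*(-2004) = 1948816 + 136773 = 2085589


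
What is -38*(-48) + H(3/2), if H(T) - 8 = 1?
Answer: 1833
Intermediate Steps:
H(T) = 9 (H(T) = 8 + 1 = 9)
-38*(-48) + H(3/2) = -38*(-48) + 9 = 1824 + 9 = 1833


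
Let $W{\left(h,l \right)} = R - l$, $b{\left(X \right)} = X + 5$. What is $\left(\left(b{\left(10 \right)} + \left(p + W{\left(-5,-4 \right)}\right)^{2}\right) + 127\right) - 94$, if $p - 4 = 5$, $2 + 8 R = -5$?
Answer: $\frac{12481}{64} \approx 195.02$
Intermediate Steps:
$R = - \frac{7}{8}$ ($R = - \frac{1}{4} + \frac{1}{8} \left(-5\right) = - \frac{1}{4} - \frac{5}{8} = - \frac{7}{8} \approx -0.875$)
$b{\left(X \right)} = 5 + X$
$p = 9$ ($p = 4 + 5 = 9$)
$W{\left(h,l \right)} = - \frac{7}{8} - l$
$\left(\left(b{\left(10 \right)} + \left(p + W{\left(-5,-4 \right)}\right)^{2}\right) + 127\right) - 94 = \left(\left(\left(5 + 10\right) + \left(9 - - \frac{25}{8}\right)^{2}\right) + 127\right) - 94 = \left(\left(15 + \left(9 + \left(- \frac{7}{8} + 4\right)\right)^{2}\right) + 127\right) - 94 = \left(\left(15 + \left(9 + \frac{25}{8}\right)^{2}\right) + 127\right) - 94 = \left(\left(15 + \left(\frac{97}{8}\right)^{2}\right) + 127\right) - 94 = \left(\left(15 + \frac{9409}{64}\right) + 127\right) - 94 = \left(\frac{10369}{64} + 127\right) - 94 = \frac{18497}{64} - 94 = \frac{12481}{64}$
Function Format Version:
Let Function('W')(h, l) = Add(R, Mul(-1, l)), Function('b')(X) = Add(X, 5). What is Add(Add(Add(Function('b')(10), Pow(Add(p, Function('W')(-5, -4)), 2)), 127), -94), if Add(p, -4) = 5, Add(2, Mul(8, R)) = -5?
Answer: Rational(12481, 64) ≈ 195.02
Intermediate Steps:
R = Rational(-7, 8) (R = Add(Rational(-1, 4), Mul(Rational(1, 8), -5)) = Add(Rational(-1, 4), Rational(-5, 8)) = Rational(-7, 8) ≈ -0.87500)
Function('b')(X) = Add(5, X)
p = 9 (p = Add(4, 5) = 9)
Function('W')(h, l) = Add(Rational(-7, 8), Mul(-1, l))
Add(Add(Add(Function('b')(10), Pow(Add(p, Function('W')(-5, -4)), 2)), 127), -94) = Add(Add(Add(Add(5, 10), Pow(Add(9, Add(Rational(-7, 8), Mul(-1, -4))), 2)), 127), -94) = Add(Add(Add(15, Pow(Add(9, Add(Rational(-7, 8), 4)), 2)), 127), -94) = Add(Add(Add(15, Pow(Add(9, Rational(25, 8)), 2)), 127), -94) = Add(Add(Add(15, Pow(Rational(97, 8), 2)), 127), -94) = Add(Add(Add(15, Rational(9409, 64)), 127), -94) = Add(Add(Rational(10369, 64), 127), -94) = Add(Rational(18497, 64), -94) = Rational(12481, 64)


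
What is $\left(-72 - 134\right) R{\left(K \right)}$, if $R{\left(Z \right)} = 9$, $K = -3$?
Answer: $-1854$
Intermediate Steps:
$\left(-72 - 134\right) R{\left(K \right)} = \left(-72 - 134\right) 9 = \left(-206\right) 9 = -1854$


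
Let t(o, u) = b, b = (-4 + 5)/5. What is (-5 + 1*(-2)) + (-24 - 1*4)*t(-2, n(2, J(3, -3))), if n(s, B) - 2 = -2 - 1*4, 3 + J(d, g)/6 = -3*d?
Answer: -63/5 ≈ -12.600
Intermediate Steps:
J(d, g) = -18 - 18*d (J(d, g) = -18 + 6*(-3*d) = -18 - 18*d)
n(s, B) = -4 (n(s, B) = 2 + (-2 - 1*4) = 2 + (-2 - 4) = 2 - 6 = -4)
b = ⅕ (b = 1*(⅕) = ⅕ ≈ 0.20000)
t(o, u) = ⅕
(-5 + 1*(-2)) + (-24 - 1*4)*t(-2, n(2, J(3, -3))) = (-5 + 1*(-2)) + (-24 - 1*4)*(⅕) = (-5 - 2) + (-24 - 4)*(⅕) = -7 - 28*⅕ = -7 - 28/5 = -63/5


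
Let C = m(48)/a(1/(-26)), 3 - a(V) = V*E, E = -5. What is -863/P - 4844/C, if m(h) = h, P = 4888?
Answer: -159905/564 ≈ -283.52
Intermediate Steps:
a(V) = 3 + 5*V (a(V) = 3 - V*(-5) = 3 - (-5)*V = 3 + 5*V)
C = 1248/73 (C = 48/(3 + 5/(-26)) = 48/(3 + 5*(-1/26)) = 48/(3 - 5/26) = 48/(73/26) = 48*(26/73) = 1248/73 ≈ 17.096)
-863/P - 4844/C = -863/4888 - 4844/1248/73 = -863*1/4888 - 4844*73/1248 = -863/4888 - 88403/312 = -159905/564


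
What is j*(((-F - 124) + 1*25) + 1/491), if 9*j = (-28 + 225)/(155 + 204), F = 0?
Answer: -9575776/1586421 ≈ -6.0361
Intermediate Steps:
j = 197/3231 (j = ((-28 + 225)/(155 + 204))/9 = (197/359)/9 = (197*(1/359))/9 = (⅑)*(197/359) = 197/3231 ≈ 0.060972)
j*(((-F - 124) + 1*25) + 1/491) = 197*(((-1*0 - 124) + 1*25) + 1/491)/3231 = 197*(((0 - 124) + 25) + 1/491)/3231 = 197*((-124 + 25) + 1/491)/3231 = 197*(-99 + 1/491)/3231 = (197/3231)*(-48608/491) = -9575776/1586421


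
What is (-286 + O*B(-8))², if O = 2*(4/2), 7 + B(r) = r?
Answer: 119716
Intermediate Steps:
B(r) = -7 + r
O = 4 (O = 2*(4*(½)) = 2*2 = 4)
(-286 + O*B(-8))² = (-286 + 4*(-7 - 8))² = (-286 + 4*(-15))² = (-286 - 60)² = (-346)² = 119716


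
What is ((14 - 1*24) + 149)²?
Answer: 19321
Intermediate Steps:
((14 - 1*24) + 149)² = ((14 - 24) + 149)² = (-10 + 149)² = 139² = 19321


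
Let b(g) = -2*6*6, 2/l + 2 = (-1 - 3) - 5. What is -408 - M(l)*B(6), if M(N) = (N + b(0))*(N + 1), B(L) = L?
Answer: -6492/121 ≈ -53.653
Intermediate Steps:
l = -2/11 (l = 2/(-2 + ((-1 - 3) - 5)) = 2/(-2 + (-4 - 5)) = 2/(-2 - 9) = 2/(-11) = 2*(-1/11) = -2/11 ≈ -0.18182)
b(g) = -72 (b(g) = -12*6 = -72)
M(N) = (1 + N)*(-72 + N) (M(N) = (N - 72)*(N + 1) = (-72 + N)*(1 + N) = (1 + N)*(-72 + N))
-408 - M(l)*B(6) = -408 - (-72 + (-2/11)² - 71*(-2/11))*6 = -408 - (-72 + 4/121 + 142/11)*6 = -408 - (-7146)*6/121 = -408 - 1*(-42876/121) = -408 + 42876/121 = -6492/121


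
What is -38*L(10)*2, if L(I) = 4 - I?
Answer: 456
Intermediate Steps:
-38*L(10)*2 = -38*(4 - 1*10)*2 = -38*(4 - 10)*2 = -38*(-6)*2 = 228*2 = 456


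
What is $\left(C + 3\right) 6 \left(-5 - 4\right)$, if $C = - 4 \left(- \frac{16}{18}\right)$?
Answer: $-354$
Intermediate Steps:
$C = \frac{32}{9}$ ($C = - 4 \left(\left(-16\right) \frac{1}{18}\right) = \left(-4\right) \left(- \frac{8}{9}\right) = \frac{32}{9} \approx 3.5556$)
$\left(C + 3\right) 6 \left(-5 - 4\right) = \left(\frac{32}{9} + 3\right) 6 \left(-5 - 4\right) = \frac{59 \cdot 6 \left(-9\right)}{9} = \frac{59}{9} \left(-54\right) = -354$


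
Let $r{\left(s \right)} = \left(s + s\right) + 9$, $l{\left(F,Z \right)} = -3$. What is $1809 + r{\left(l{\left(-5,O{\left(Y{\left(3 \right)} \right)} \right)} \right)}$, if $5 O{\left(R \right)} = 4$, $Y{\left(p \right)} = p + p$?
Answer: $1812$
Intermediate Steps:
$Y{\left(p \right)} = 2 p$
$O{\left(R \right)} = \frac{4}{5}$ ($O{\left(R \right)} = \frac{1}{5} \cdot 4 = \frac{4}{5}$)
$r{\left(s \right)} = 9 + 2 s$ ($r{\left(s \right)} = 2 s + 9 = 9 + 2 s$)
$1809 + r{\left(l{\left(-5,O{\left(Y{\left(3 \right)} \right)} \right)} \right)} = 1809 + \left(9 + 2 \left(-3\right)\right) = 1809 + \left(9 - 6\right) = 1809 + 3 = 1812$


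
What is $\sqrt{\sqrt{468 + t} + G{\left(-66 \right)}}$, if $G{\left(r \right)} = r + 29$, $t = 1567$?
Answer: $\sqrt{-37 + \sqrt{2035}} \approx 2.848$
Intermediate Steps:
$G{\left(r \right)} = 29 + r$
$\sqrt{\sqrt{468 + t} + G{\left(-66 \right)}} = \sqrt{\sqrt{468 + 1567} + \left(29 - 66\right)} = \sqrt{\sqrt{2035} - 37} = \sqrt{-37 + \sqrt{2035}}$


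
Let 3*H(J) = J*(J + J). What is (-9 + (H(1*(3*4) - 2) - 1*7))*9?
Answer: 456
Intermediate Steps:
H(J) = 2*J²/3 (H(J) = (J*(J + J))/3 = (J*(2*J))/3 = (2*J²)/3 = 2*J²/3)
(-9 + (H(1*(3*4) - 2) - 1*7))*9 = (-9 + (2*(1*(3*4) - 2)²/3 - 1*7))*9 = (-9 + (2*(1*12 - 2)²/3 - 7))*9 = (-9 + (2*(12 - 2)²/3 - 7))*9 = (-9 + ((⅔)*10² - 7))*9 = (-9 + ((⅔)*100 - 7))*9 = (-9 + (200/3 - 7))*9 = (-9 + 179/3)*9 = (152/3)*9 = 456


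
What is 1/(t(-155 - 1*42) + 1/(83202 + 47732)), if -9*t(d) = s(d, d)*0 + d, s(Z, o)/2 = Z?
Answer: 1178406/25794007 ≈ 0.045685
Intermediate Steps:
s(Z, o) = 2*Z
t(d) = -d/9 (t(d) = -((2*d)*0 + d)/9 = -(0 + d)/9 = -d/9)
1/(t(-155 - 1*42) + 1/(83202 + 47732)) = 1/(-(-155 - 1*42)/9 + 1/(83202 + 47732)) = 1/(-(-155 - 42)/9 + 1/130934) = 1/(-1/9*(-197) + 1/130934) = 1/(197/9 + 1/130934) = 1/(25794007/1178406) = 1178406/25794007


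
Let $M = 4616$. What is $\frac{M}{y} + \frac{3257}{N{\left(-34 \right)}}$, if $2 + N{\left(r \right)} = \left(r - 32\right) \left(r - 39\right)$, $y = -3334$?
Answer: $- \frac{5685909}{8028272} \approx -0.70824$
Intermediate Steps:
$N{\left(r \right)} = -2 + \left(-39 + r\right) \left(-32 + r\right)$ ($N{\left(r \right)} = -2 + \left(r - 32\right) \left(r - 39\right) = -2 + \left(-32 + r\right) \left(-39 + r\right) = -2 + \left(-39 + r\right) \left(-32 + r\right)$)
$\frac{M}{y} + \frac{3257}{N{\left(-34 \right)}} = \frac{4616}{-3334} + \frac{3257}{1246 + \left(-34\right)^{2} - -2414} = 4616 \left(- \frac{1}{3334}\right) + \frac{3257}{1246 + 1156 + 2414} = - \frac{2308}{1667} + \frac{3257}{4816} = - \frac{5685909}{8028272}$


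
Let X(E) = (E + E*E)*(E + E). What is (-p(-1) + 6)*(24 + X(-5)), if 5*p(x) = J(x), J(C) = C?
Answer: -5456/5 ≈ -1091.2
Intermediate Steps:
p(x) = x/5
X(E) = 2*E*(E + E**2) (X(E) = (E + E**2)*(2*E) = 2*E*(E + E**2))
(-p(-1) + 6)*(24 + X(-5)) = (-(-1)/5 + 6)*(24 + 2*(-5)**2*(1 - 5)) = (-1*(-1/5) + 6)*(24 + 2*25*(-4)) = (1/5 + 6)*(24 - 200) = (31/5)*(-176) = -5456/5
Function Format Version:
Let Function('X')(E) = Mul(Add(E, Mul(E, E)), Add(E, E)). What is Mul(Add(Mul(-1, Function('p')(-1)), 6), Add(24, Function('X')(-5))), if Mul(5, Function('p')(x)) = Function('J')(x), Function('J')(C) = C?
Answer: Rational(-5456, 5) ≈ -1091.2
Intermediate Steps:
Function('p')(x) = Mul(Rational(1, 5), x)
Function('X')(E) = Mul(2, E, Add(E, Pow(E, 2))) (Function('X')(E) = Mul(Add(E, Pow(E, 2)), Mul(2, E)) = Mul(2, E, Add(E, Pow(E, 2))))
Mul(Add(Mul(-1, Function('p')(-1)), 6), Add(24, Function('X')(-5))) = Mul(Add(Mul(-1, Mul(Rational(1, 5), -1)), 6), Add(24, Mul(2, Pow(-5, 2), Add(1, -5)))) = Mul(Add(Mul(-1, Rational(-1, 5)), 6), Add(24, Mul(2, 25, -4))) = Mul(Add(Rational(1, 5), 6), Add(24, -200)) = Mul(Rational(31, 5), -176) = Rational(-5456, 5)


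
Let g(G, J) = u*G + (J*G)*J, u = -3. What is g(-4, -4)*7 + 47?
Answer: -317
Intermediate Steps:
g(G, J) = -3*G + G*J² (g(G, J) = -3*G + (J*G)*J = -3*G + (G*J)*J = -3*G + G*J²)
g(-4, -4)*7 + 47 = -4*(-3 + (-4)²)*7 + 47 = -4*(-3 + 16)*7 + 47 = -4*13*7 + 47 = -52*7 + 47 = -364 + 47 = -317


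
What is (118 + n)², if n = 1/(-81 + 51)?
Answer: 12524521/900 ≈ 13916.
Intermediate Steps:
n = -1/30 (n = 1/(-30) = -1/30 ≈ -0.033333)
(118 + n)² = (118 - 1/30)² = (3539/30)² = 12524521/900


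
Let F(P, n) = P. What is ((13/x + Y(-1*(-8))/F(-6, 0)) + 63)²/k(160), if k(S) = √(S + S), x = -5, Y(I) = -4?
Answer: 104882*√5/1125 ≈ 208.47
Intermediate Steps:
k(S) = √2*√S (k(S) = √(2*S) = √2*√S)
((13/x + Y(-1*(-8))/F(-6, 0)) + 63)²/k(160) = ((13/(-5) - 4/(-6)) + 63)²/((√2*√160)) = ((13*(-⅕) - 4*(-⅙)) + 63)²/((√2*(4*√10))) = ((-13/5 + ⅔) + 63)²/((8*√5)) = (-29/15 + 63)²*(√5/40) = (916/15)²*(√5/40) = 839056*(√5/40)/225 = 104882*√5/1125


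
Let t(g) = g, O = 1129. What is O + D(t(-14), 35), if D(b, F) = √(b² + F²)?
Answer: 1129 + 7*√29 ≈ 1166.7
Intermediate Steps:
D(b, F) = √(F² + b²)
O + D(t(-14), 35) = 1129 + √(35² + (-14)²) = 1129 + √(1225 + 196) = 1129 + √1421 = 1129 + 7*√29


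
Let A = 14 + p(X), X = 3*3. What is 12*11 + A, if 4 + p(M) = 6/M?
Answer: 428/3 ≈ 142.67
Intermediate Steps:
X = 9
p(M) = -4 + 6/M
A = 32/3 (A = 14 + (-4 + 6/9) = 14 + (-4 + 6*(⅑)) = 14 + (-4 + ⅔) = 14 - 10/3 = 32/3 ≈ 10.667)
12*11 + A = 12*11 + 32/3 = 132 + 32/3 = 428/3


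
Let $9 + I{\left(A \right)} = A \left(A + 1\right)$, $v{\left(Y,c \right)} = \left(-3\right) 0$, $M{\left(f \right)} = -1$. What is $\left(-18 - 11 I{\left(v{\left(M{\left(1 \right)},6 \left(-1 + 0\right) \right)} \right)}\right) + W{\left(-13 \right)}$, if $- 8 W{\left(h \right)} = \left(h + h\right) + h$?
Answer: $\frac{687}{8} \approx 85.875$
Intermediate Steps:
$v{\left(Y,c \right)} = 0$
$I{\left(A \right)} = -9 + A \left(1 + A\right)$ ($I{\left(A \right)} = -9 + A \left(A + 1\right) = -9 + A \left(1 + A\right)$)
$W{\left(h \right)} = - \frac{3 h}{8}$ ($W{\left(h \right)} = - \frac{\left(h + h\right) + h}{8} = - \frac{2 h + h}{8} = - \frac{3 h}{8}$)
$\left(-18 - 11 I{\left(v{\left(M{\left(1 \right)},6 \left(-1 + 0\right) \right)} \right)}\right) + W{\left(-13 \right)} = \left(-18 - 11 \left(-9 + 0 + 0^{2}\right)\right) - - \frac{39}{8} = \left(-18 - 11 \left(-9 + 0 + 0\right)\right) + \frac{39}{8} = \left(-18 - -99\right) + \frac{39}{8} = \left(-18 + 99\right) + \frac{39}{8} = 81 + \frac{39}{8} = \frac{687}{8}$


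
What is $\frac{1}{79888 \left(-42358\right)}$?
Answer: $- \frac{1}{3383895904} \approx -2.9552 \cdot 10^{-10}$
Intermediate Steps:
$\frac{1}{79888 \left(-42358\right)} = \frac{1}{79888} \left(- \frac{1}{42358}\right) = - \frac{1}{3383895904}$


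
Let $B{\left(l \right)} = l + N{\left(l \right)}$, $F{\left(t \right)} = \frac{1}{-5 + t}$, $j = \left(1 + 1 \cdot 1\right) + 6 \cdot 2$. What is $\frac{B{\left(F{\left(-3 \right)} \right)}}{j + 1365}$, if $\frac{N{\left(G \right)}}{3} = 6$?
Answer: $\frac{143}{11032} \approx 0.012962$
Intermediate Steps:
$N{\left(G \right)} = 18$ ($N{\left(G \right)} = 3 \cdot 6 = 18$)
$j = 14$ ($j = \left(1 + 1\right) + 12 = 2 + 12 = 14$)
$B{\left(l \right)} = 18 + l$ ($B{\left(l \right)} = l + 18 = 18 + l$)
$\frac{B{\left(F{\left(-3 \right)} \right)}}{j + 1365} = \frac{18 + \frac{1}{-5 - 3}}{14 + 1365} = \frac{18 + \frac{1}{-8}}{1379} = \frac{18 - \frac{1}{8}}{1379} = \frac{1}{1379} \cdot \frac{143}{8} = \frac{143}{11032}$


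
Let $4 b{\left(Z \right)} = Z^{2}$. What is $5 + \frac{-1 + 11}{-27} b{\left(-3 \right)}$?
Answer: $\frac{25}{6} \approx 4.1667$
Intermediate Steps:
$b{\left(Z \right)} = \frac{Z^{2}}{4}$
$5 + \frac{-1 + 11}{-27} b{\left(-3 \right)} = 5 + \frac{-1 + 11}{-27} \frac{\left(-3\right)^{2}}{4} = 5 + 10 \left(- \frac{1}{27}\right) \frac{1}{4} \cdot 9 = 5 - \frac{5}{6} = \frac{25}{6}$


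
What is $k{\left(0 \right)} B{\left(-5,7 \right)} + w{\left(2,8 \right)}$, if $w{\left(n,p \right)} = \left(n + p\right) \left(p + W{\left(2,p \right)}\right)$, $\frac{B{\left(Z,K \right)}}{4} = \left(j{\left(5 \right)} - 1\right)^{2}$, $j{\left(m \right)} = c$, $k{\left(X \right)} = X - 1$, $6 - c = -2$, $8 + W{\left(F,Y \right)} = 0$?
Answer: $-196$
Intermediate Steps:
$W{\left(F,Y \right)} = -8$ ($W{\left(F,Y \right)} = -8 + 0 = -8$)
$c = 8$ ($c = 6 - -2 = 6 + 2 = 8$)
$k{\left(X \right)} = -1 + X$ ($k{\left(X \right)} = X - 1 = -1 + X$)
$j{\left(m \right)} = 8$
$B{\left(Z,K \right)} = 196$ ($B{\left(Z,K \right)} = 4 \left(8 - 1\right)^{2} = 4 \cdot 7^{2} = 4 \cdot 49 = 196$)
$w{\left(n,p \right)} = \left(-8 + p\right) \left(n + p\right)$ ($w{\left(n,p \right)} = \left(n + p\right) \left(p - 8\right) = \left(n + p\right) \left(-8 + p\right) = \left(-8 + p\right) \left(n + p\right)$)
$k{\left(0 \right)} B{\left(-5,7 \right)} + w{\left(2,8 \right)} = \left(-1 + 0\right) 196 + \left(8^{2} - 16 - 64 + 2 \cdot 8\right) = \left(-1\right) 196 + \left(64 - 16 - 64 + 16\right) = -196 + 0 = -196$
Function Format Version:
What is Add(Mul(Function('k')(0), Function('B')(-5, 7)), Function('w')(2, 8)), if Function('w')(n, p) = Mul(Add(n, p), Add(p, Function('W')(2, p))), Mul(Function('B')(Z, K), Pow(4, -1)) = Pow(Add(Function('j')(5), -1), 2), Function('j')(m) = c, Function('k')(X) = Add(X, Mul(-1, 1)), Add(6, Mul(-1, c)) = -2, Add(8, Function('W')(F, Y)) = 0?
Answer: -196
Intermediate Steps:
Function('W')(F, Y) = -8 (Function('W')(F, Y) = Add(-8, 0) = -8)
c = 8 (c = Add(6, Mul(-1, -2)) = Add(6, 2) = 8)
Function('k')(X) = Add(-1, X) (Function('k')(X) = Add(X, -1) = Add(-1, X))
Function('j')(m) = 8
Function('B')(Z, K) = 196 (Function('B')(Z, K) = Mul(4, Pow(Add(8, -1), 2)) = Mul(4, Pow(7, 2)) = Mul(4, 49) = 196)
Function('w')(n, p) = Mul(Add(-8, p), Add(n, p)) (Function('w')(n, p) = Mul(Add(n, p), Add(p, -8)) = Mul(Add(n, p), Add(-8, p)) = Mul(Add(-8, p), Add(n, p)))
Add(Mul(Function('k')(0), Function('B')(-5, 7)), Function('w')(2, 8)) = Add(Mul(Add(-1, 0), 196), Add(Pow(8, 2), Mul(-8, 2), Mul(-8, 8), Mul(2, 8))) = Add(Mul(-1, 196), Add(64, -16, -64, 16)) = Add(-196, 0) = -196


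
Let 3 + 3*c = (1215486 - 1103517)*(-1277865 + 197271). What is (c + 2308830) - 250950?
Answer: -40328951983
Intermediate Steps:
c = -40331009863 (c = -1 + ((1215486 - 1103517)*(-1277865 + 197271))/3 = -1 + (111969*(-1080594))/3 = -1 + (⅓)*(-120993029586) = -1 - 40331009862 = -40331009863)
(c + 2308830) - 250950 = (-40331009863 + 2308830) - 250950 = -40328701033 - 250950 = -40328951983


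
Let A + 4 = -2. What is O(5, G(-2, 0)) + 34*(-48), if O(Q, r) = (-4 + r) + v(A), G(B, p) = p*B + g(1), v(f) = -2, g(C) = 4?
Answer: -1634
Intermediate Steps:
A = -6 (A = -4 - 2 = -6)
G(B, p) = 4 + B*p (G(B, p) = p*B + 4 = B*p + 4 = 4 + B*p)
O(Q, r) = -6 + r (O(Q, r) = (-4 + r) - 2 = -6 + r)
O(5, G(-2, 0)) + 34*(-48) = (-6 + (4 - 2*0)) + 34*(-48) = (-6 + (4 + 0)) - 1632 = (-6 + 4) - 1632 = -2 - 1632 = -1634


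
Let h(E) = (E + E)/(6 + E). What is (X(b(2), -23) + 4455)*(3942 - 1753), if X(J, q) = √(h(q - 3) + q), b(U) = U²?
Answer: 9751995 + 2189*I*√510/5 ≈ 9.752e+6 + 9886.9*I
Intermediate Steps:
h(E) = 2*E/(6 + E) (h(E) = (2*E)/(6 + E) = 2*E/(6 + E))
X(J, q) = √(q + 2*(-3 + q)/(3 + q)) (X(J, q) = √(2*(q - 3)/(6 + (q - 3)) + q) = √(2*(-3 + q)/(6 + (-3 + q)) + q) = √(2*(-3 + q)/(3 + q) + q) = √(q + 2*(-3 + q)/(3 + q)))
(X(b(2), -23) + 4455)*(3942 - 1753) = (√((-6 + (-23)² + 5*(-23))/(3 - 23)) + 4455)*(3942 - 1753) = (√((-6 + 529 - 115)/(-20)) + 4455)*2189 = (√(-1/20*408) + 4455)*2189 = (√(-102/5) + 4455)*2189 = (I*√510/5 + 4455)*2189 = (4455 + I*√510/5)*2189 = 9751995 + 2189*I*√510/5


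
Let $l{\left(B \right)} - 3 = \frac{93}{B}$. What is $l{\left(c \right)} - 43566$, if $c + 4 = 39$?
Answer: $- \frac{1524612}{35} \approx -43560.0$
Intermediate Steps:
$c = 35$ ($c = -4 + 39 = 35$)
$l{\left(B \right)} = 3 + \frac{93}{B}$
$l{\left(c \right)} - 43566 = \left(3 + \frac{93}{35}\right) - 43566 = \frac{198}{35} - 43566 = - \frac{1524612}{35}$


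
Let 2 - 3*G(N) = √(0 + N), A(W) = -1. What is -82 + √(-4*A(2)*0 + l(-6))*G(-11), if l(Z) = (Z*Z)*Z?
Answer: -82 + 2*√66 + 4*I*√6 ≈ -65.752 + 9.798*I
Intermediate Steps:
l(Z) = Z³ (l(Z) = Z²*Z = Z³)
G(N) = ⅔ - √N/3 (G(N) = ⅔ - √(0 + N)/3 = ⅔ - √N/3)
-82 + √(-4*A(2)*0 + l(-6))*G(-11) = -82 + √(-4*(-1)*0 + (-6)³)*(⅔ - I*√11/3) = -82 + √(4*0 - 216)*(⅔ - I*√11/3) = -82 + √(0 - 216)*(⅔ - I*√11/3) = -82 + √(-216)*(⅔ - I*√11/3) = -82 + (6*I*√6)*(⅔ - I*√11/3) = -82 + 6*I*√6*(⅔ - I*√11/3)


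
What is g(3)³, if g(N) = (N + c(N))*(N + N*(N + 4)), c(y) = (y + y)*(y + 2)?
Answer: 496793088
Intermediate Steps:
c(y) = 2*y*(2 + y) (c(y) = (2*y)*(2 + y) = 2*y*(2 + y))
g(N) = (N + N*(4 + N))*(N + 2*N*(2 + N)) (g(N) = (N + 2*N*(2 + N))*(N + N*(N + 4)) = (N + 2*N*(2 + N))*(N + N*(4 + N)) = (N + N*(4 + N))*(N + 2*N*(2 + N)))
g(3)³ = (3²*(25 + 2*3² + 15*3))³ = (9*(25 + 2*9 + 45))³ = (9*(25 + 18 + 45))³ = (9*88)³ = 792³ = 496793088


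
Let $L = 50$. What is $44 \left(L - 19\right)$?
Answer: $1364$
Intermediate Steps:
$44 \left(L - 19\right) = 44 \left(50 - 19\right) = 44 \cdot 31 = 1364$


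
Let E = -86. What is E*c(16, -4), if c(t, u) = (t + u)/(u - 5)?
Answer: 344/3 ≈ 114.67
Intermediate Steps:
c(t, u) = (t + u)/(-5 + u)
E*c(16, -4) = -86*(16 - 4)/(-5 - 4) = -86*12/(-9) = -(-86)*12/9 = -86*(-4/3) = 344/3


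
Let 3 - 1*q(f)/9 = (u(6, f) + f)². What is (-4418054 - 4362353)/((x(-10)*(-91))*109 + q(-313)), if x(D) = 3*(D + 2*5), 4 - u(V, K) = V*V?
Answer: 8780407/1071198 ≈ 8.1968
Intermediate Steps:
u(V, K) = 4 - V² (u(V, K) = 4 - V*V = 4 - V²)
q(f) = 27 - 9*(-32 + f)² (q(f) = 27 - 9*((4 - 1*6²) + f)² = 27 - 9*((4 - 1*36) + f)² = 27 - 9*((4 - 36) + f)² = 27 - 9*(-32 + f)²)
x(D) = 30 + 3*D (x(D) = 3*(D + 10) = 3*(10 + D) = 30 + 3*D)
(-4418054 - 4362353)/((x(-10)*(-91))*109 + q(-313)) = (-4418054 - 4362353)/(((30 + 3*(-10))*(-91))*109 + (27 - 9*(-32 - 313)²)) = -8780407/(((30 - 30)*(-91))*109 + (27 - 9*(-345)²)) = -8780407/((0*(-91))*109 + (27 - 9*119025)) = -8780407/(0*109 + (27 - 1071225)) = -8780407/(0 - 1071198) = -8780407/(-1071198) = -8780407*(-1/1071198) = 8780407/1071198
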